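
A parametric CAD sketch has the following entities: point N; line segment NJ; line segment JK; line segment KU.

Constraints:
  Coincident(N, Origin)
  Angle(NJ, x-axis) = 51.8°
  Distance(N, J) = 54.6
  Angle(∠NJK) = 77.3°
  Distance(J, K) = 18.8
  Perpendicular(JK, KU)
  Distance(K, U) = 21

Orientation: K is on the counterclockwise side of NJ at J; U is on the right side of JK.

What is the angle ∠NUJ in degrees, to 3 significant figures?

36.6°

N is at the origin; NJ runs at 51.8° with length 54.6, so J = 54.6·(cos 51.8°, sin 51.8°) = (33.8, 42.9). ∠NJK = 77.3°, so JK runs at 51.8° + (180° − 77.3°) = 154° from the x-axis; with |JK| = 18.8, K = J + 18.8·(cos 154°, sin 154°) = (16.8, 51.0). The perpendicularity gives KU at right angles to JK; with |KU| = 21.0 on the right of JK, U = K + 21.0·(0.431, 0.903) = (25.8, 70.0). Then cos ∠NUJ = UN·UJ / (|UN||UJ|), giving 36.6°.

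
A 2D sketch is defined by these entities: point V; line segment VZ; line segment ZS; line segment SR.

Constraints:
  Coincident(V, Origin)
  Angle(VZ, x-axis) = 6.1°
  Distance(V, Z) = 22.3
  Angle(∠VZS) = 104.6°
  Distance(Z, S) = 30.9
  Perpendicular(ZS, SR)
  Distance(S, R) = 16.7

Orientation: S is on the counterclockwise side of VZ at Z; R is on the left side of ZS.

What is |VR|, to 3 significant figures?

36.8

V is at the origin; VZ runs at 6.1° with length 22.3, so Z = 22.3·(cos 6.1°, sin 6.1°) = (22.2, 2.37). ∠VZS = 104.6°, so ZS runs at 6.1° + (180° − 104.6°) = 81.5° from the x-axis; with |ZS| = 30.9, S = Z + 30.9·(cos 81.5°, sin 81.5°) = (26.7, 32.9). The perpendicularity gives SR at right angles to ZS; with |SR| = 16.7 on the left of ZS, R = S + 16.7·(-0.989, 0.148) = (10.2, 35.4). Then |VR| = |R − V| = 36.8.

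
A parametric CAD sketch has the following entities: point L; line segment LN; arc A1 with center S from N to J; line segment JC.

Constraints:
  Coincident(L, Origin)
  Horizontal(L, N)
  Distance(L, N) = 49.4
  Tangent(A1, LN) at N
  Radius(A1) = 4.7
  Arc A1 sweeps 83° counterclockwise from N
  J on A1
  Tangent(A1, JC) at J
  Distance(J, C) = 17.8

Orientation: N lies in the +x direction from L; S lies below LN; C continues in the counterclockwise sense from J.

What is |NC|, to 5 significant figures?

22.841

L is at the origin; L and N share the same y with |LN| = 49.4 and N on the +x side, so N = (49.400, 0.0000). Tangency of A1 to LN means the radius SN is perpendicular to LN, so S = N + (0, -4.7) = (49.400, -4.7000). On A1, N sits at bearing 90° from S; an 83° counterclockwise sweep puts J at bearing 173°, so J = S + 4.7·(cos 173°, sin 173°) = (44.735, -4.1272). Since A1 is tangent to JC there, SJ ⟂ JC, so JC runs along (−sin 173°, cos 173°); with |JC| = 17.8, C = (42.566, -21.795). Then |NC| = |C − N| = 22.841.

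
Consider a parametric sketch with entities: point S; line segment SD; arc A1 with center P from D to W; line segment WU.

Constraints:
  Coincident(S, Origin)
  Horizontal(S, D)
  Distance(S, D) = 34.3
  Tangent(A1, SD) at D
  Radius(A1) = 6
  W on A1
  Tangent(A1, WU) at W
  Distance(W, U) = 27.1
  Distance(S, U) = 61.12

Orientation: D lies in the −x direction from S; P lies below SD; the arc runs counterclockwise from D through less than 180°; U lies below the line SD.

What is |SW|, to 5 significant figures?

38.761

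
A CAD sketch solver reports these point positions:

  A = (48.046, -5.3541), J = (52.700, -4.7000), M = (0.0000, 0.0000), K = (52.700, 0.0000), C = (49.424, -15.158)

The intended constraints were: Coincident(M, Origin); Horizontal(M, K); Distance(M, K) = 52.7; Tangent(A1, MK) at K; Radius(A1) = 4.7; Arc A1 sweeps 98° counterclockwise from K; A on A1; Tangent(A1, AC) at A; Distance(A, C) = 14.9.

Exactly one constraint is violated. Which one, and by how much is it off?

Distance(A, C) = 14.9 — off by 5.00.

M = (0.00, 0.00) ✓; M.y = 0.00, K.y = 0.00 ✓; |MK| = 52.70 ✓; ∠(JK, KM) = 90.00° ✓; |JK| = 4.700 ✓; bearing(J→A) − bearing(J→K) = 98.00° ✓; |JA| = 4.700 ✓; ∠(JA, AC) = 90.00° ✓; |AC| = 9.900 ✗.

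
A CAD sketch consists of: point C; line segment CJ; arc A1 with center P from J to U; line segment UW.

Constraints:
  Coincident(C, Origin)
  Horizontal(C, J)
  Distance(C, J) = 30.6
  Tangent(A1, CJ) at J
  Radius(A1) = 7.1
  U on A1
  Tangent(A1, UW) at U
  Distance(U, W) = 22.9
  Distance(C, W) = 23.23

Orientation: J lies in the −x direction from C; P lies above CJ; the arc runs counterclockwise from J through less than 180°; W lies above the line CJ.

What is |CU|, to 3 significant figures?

25.2

Checks: |PU| = 7.100 ✓; ∠(PU, UW) = 90.00° ✓; |UW| = 22.90 ✓; |CW| = 23.23 ✓.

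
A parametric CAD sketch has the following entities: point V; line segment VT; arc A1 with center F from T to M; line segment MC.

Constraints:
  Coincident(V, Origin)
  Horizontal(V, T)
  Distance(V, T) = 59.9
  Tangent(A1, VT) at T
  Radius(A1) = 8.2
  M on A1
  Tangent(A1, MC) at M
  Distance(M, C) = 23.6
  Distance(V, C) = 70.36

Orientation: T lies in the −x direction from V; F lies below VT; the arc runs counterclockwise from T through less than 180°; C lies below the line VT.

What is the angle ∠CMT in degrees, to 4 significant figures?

127.9°

V is at the origin; V and T share the same y with |VT| = 59.9 and T on the −x side, so T = (-59.90, 0.000). Tangency of A1 to VT means the radius FT is perpendicular to VT, so F = T + (0, -8.2) = (-59.90, -8.200). Since FM ⟂ MC (tangency), |FC| = √(8.2² + 23.6²) = 24.98 regardless of where M sits on A1. So C lies on both circle(V, 70.36) and circle(F, 24.98); the below-VT intersection is C = (-62.09, -33.09). M is the foot of the tangent from C: M = (-67.85, -10.20).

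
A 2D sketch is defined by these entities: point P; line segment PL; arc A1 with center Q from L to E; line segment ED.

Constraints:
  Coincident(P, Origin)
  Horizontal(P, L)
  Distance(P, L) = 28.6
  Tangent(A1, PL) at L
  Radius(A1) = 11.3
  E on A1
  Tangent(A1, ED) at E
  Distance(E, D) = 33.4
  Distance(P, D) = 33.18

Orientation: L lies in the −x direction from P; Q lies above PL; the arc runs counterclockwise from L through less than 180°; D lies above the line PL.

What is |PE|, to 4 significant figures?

19.80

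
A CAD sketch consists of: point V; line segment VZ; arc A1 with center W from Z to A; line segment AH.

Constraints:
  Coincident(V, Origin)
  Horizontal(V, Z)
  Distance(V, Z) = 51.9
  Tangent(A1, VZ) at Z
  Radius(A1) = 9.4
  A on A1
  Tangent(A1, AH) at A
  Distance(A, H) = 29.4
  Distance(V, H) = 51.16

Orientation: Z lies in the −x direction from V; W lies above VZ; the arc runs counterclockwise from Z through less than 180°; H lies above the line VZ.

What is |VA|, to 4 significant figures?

43.35

Checks: V.y = 0.00, Z.y = 0.00 ✓; ∠(WZ, ZV) = 90.00° ✓; |WZ| = 9.400 ✓; |WA| = 9.400 ✓; ∠(WA, AH) = 90.00° ✓; |AH| = 29.40 ✓; |VH| = 51.16 ✓.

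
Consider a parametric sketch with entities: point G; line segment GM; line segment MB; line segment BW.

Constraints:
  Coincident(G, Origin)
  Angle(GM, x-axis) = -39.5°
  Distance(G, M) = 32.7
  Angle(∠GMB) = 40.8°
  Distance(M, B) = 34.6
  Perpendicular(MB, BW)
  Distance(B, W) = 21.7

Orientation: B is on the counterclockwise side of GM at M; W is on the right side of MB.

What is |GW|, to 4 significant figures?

44.18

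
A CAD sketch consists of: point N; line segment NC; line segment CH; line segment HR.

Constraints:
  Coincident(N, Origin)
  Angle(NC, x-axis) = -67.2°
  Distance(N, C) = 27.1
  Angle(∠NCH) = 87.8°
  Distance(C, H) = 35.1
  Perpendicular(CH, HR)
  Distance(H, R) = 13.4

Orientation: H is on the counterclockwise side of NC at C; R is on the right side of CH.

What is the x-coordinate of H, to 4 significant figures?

42.31

N is at the origin; NC runs at -67.2° with length 27.1, so C = 27.1·(cos -67.2°, sin -67.2°) = (10.50, -24.98). ∠NCH = 87.8°, so CH runs at -67.2° + (180° − 87.8°) = 25.00° from the x-axis; with |CH| = 35.1, H = C + 35.1·(cos 25.00°, sin 25.00°) = (42.31, -10.15). So H.x = 42.31.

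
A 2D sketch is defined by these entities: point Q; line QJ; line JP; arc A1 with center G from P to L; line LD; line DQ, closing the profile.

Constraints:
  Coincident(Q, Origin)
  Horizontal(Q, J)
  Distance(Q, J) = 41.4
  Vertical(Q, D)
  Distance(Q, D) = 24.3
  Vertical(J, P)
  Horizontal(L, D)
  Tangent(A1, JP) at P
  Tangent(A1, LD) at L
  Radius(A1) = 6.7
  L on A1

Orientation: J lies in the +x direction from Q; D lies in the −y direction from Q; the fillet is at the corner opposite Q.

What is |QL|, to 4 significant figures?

42.36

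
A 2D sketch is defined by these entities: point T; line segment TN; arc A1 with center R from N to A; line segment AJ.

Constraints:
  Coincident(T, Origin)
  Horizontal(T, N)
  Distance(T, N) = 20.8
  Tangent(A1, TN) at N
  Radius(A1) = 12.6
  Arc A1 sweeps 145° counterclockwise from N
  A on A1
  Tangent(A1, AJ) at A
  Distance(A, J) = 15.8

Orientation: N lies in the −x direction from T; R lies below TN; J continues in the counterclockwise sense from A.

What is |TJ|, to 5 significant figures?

35.362

T is at the origin; T and N share the same y with |TN| = 20.8 and N on the −x side, so N = (-20.800, 0.0000). The tangent condition forces RN to be normal to TN, so R = N + (0, -12.6) = (-20.800, -12.600). On A1, N sits at bearing 90° from R; a 145° counterclockwise sweep puts A at bearing 235°, so A = R + 12.6·(cos 235°, sin 235°) = (-28.027, -22.921). Tangency of A1 to AJ means the radius RA is perpendicular to AJ, so AJ runs along (−sin 235°, cos 235°); with |AJ| = 15.8, J = (-15.084, -31.984). Then |TJ| = |J − T| = 35.362.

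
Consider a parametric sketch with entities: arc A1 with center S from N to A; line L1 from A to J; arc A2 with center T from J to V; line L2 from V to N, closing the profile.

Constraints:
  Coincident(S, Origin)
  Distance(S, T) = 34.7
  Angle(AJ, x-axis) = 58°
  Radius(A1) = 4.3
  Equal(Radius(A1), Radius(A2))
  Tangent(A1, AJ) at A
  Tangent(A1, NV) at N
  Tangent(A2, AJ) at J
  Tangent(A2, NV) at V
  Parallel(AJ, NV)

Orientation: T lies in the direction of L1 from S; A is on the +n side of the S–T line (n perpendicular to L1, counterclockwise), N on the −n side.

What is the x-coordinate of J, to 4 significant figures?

14.74

The slot axis is L1's direction at 58.0°, so u = (cos 58.0°, sin 58.0°) = (0.5299, 0.8480) and n = (−sin 58.0°, cos 58.0°) = (-0.8480, 0.5299). S is at the origin and T lies 34.7 along u from S, so T = 34.7·u = (18.39, 29.43). Tangency of A1 to both parallel lines with radius 4.3 puts A and N at S ± 4.3·n: A = (-3.647, 2.279), N = (3.647, -2.279). Equal radii place J and V the same way about T: J = T + 4.3·n = (14.74, 31.71), V = T − 4.3·n = (22.03, 27.15). So J.x = 14.74.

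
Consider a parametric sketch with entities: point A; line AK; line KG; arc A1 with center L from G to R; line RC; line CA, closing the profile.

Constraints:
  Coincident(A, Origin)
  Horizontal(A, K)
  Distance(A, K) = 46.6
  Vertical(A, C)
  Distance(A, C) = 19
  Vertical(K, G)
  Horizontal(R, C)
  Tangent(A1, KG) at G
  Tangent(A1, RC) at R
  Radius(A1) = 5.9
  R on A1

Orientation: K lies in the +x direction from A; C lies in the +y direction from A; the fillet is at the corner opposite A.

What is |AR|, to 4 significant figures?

44.92

A is at the origin; A and K share the same y with |AK| = 46.6 and K on the +x side, so K = (46.60, 0.000). AC is vertical with |AC| = 19.0 and C on the +y side, so C = (0.000, 19.00). The virtual corner opposite A is at (46.60, 19.00). Tangency of A1 to KG means the radius LG is perpendicular to KG and A1 meets RC tangentially, so LR is at right angles to RC, with radius 5.9, so the center L sits 5.9 in from both sides at L = (40.70, 13.10). That places the tangent points at G = (46.60, 13.10) on KG and R = (40.70, 19.00) on RC. Then |AR| = |R − A| = 44.92.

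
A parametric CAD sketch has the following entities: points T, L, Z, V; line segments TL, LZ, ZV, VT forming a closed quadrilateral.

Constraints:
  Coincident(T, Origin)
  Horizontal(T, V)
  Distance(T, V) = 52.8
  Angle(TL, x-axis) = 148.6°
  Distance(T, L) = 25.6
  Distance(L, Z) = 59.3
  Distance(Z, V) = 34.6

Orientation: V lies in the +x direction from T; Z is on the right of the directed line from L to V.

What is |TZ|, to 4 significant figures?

33.87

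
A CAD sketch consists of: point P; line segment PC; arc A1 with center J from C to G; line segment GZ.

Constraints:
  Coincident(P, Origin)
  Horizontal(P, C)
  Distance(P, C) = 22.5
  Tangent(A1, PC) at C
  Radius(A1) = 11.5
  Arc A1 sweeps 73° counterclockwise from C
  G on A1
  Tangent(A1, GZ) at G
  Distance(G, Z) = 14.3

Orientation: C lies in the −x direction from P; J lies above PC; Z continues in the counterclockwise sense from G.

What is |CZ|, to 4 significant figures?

26.57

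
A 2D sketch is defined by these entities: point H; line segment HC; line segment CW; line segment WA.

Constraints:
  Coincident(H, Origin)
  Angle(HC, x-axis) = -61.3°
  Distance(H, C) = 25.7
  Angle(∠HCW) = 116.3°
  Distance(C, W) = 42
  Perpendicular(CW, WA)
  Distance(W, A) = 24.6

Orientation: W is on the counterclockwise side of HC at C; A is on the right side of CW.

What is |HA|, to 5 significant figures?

71.552

∠HCW = 116.3°, so CW runs at -61.3° + (180° − 116.3°) = 2.4000° from the x-axis; with |CW| = 42.0, W = C + 42.0·(cos 2.4000°, sin 2.4000°) = (54.305, -20.784). CW is perpendicular to WA; with |WA| = 24.6 on the right of CW, A = W + 24.6·(0.041876, -0.99912) = (55.335, -45.362). Then |HA| = |A − H| = 71.552.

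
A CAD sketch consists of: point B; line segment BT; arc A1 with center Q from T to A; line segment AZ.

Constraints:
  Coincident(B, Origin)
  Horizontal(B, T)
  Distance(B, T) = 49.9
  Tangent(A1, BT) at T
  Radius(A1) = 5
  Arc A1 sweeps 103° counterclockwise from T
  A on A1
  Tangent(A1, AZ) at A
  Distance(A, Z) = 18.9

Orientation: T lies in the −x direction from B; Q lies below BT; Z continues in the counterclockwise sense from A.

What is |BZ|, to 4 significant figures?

56.17

B is at the origin; BT is horizontal with |BT| = 49.9 and T on the −x side, so T = (-49.90, 0.000). Tangency of A1 to BT means the radius QT is perpendicular to BT, so Q = T + (0, -5) = (-49.90, -5.000). On A1, T sits at bearing 90° from Q; a 103° counterclockwise sweep puts A at bearing 193°, so A = Q + 5.0·(cos 193°, sin 193°) = (-54.77, -6.125). Since A1 is tangent to AZ there, QA ⟂ AZ, so AZ runs along (−sin 193°, cos 193°); with |AZ| = 18.9, Z = (-50.52, -24.54). Then |BZ| = |Z − B| = 56.17.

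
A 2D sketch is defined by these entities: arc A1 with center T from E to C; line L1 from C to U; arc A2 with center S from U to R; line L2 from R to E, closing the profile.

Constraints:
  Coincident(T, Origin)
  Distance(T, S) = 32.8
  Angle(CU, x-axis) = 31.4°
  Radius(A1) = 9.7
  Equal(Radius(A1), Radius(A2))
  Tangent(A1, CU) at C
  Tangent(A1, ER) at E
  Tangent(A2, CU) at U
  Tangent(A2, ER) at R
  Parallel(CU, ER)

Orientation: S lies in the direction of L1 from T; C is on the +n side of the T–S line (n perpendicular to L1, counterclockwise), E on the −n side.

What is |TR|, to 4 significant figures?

34.20

The slot axis is L1's direction at 31.4°, so u = (cos 31.4°, sin 31.4°) = (0.8536, 0.5210) and n = (−sin 31.4°, cos 31.4°) = (-0.5210, 0.8536). T is at the origin and S lies 32.8 along u from T, so S = 32.8·u = (28.00, 17.09). Tangency of A1 to both parallel lines with radius 9.7 puts C and E at T ± 9.7·n: C = (-5.054, 8.279), E = (5.054, -8.279). Equal radii place U and R the same way about S: U = S + 9.7·n = (22.94, 25.37), R = S − 9.7·n = (33.05, 8.810). Then |TR| = |R − T| = 34.20.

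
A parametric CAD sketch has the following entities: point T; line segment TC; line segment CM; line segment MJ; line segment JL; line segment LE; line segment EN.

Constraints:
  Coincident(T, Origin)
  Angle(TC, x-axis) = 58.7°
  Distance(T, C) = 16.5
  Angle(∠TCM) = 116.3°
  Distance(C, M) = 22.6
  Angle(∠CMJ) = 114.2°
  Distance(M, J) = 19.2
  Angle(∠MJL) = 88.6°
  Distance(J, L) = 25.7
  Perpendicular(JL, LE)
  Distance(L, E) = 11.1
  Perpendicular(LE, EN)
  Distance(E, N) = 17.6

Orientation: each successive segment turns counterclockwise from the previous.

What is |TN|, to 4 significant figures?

26.38

T is at the origin; TC runs at 58.7° with length 16.5, so C = (8.572, 14.10). ∠TCM = 116.3° gives CM at 122.4° from the x-axis; with |CM| = 22.6, M = (-3.538, 33.18). ∠CMJ = 114.2° gives MJ at -171.8° from the x-axis; with |MJ| = 19.2, J = (-22.54, 30.44). ∠MJL = 88.6° gives JL at -80.40° from the x-axis; with |JL| = 25.7, L = (-18.26, 5.102). JL is perpendicular to LE, so LE runs at 9.600°; with |LE| = 11.1, E = (-7.311, 6.953). The perpendicularity gives EN at right angles to LE, so EN runs at 99.60°; with |EN| = 17.6, N = (-10.25, 24.31). Then |TN| = |N − T| = 26.38.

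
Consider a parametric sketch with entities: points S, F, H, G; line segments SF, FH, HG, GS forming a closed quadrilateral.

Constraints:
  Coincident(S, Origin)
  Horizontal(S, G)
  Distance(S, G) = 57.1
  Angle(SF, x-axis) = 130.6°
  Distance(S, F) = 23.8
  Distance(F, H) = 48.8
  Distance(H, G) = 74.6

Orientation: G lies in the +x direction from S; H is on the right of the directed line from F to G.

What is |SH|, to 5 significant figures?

32.432

Checks: S.y = 0.00, G.y = 0.00 ✓; |FH| = 48.80 ✓; |HG| = 74.60 ✓.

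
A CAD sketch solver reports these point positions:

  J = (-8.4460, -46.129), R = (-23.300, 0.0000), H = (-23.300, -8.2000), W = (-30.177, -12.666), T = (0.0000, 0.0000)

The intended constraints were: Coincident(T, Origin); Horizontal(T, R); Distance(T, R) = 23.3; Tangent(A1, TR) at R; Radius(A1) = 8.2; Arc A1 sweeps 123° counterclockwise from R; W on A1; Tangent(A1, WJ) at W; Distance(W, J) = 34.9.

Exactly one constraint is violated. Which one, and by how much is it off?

Distance(W, J) = 34.9 — off by 5.00.

T = (0.00, 0.00) ✓; T.y = 0.00, R.y = 0.00 ✓; |TR| = 23.30 ✓; ∠(HR, RT) = 90.00° ✓; |HR| = 8.200 ✓; bearing(H→W) − bearing(H→R) = 123.0° ✓; |HW| = 8.200 ✓; ∠(HW, WJ) = 90.00° ✓; |WJ| = 39.90 ✗.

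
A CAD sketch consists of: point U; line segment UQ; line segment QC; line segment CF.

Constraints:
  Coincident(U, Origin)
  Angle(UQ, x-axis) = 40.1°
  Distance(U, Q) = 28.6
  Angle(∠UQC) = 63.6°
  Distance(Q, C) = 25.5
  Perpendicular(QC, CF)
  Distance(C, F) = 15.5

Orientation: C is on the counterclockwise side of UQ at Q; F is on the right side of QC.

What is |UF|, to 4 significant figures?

43.06

U is at the origin; UQ runs at 40.1° with length 28.6, so Q = 28.6·(cos 40.1°, sin 40.1°) = (21.88, 18.42). ∠UQC = 63.6°, so QC runs at 40.1° + (180° − 63.6°) = 156.5° from the x-axis; with |QC| = 25.5, C = Q + 25.5·(cos 156.5°, sin 156.5°) = (-1.508, 28.59). QC is perpendicular to CF; with |CF| = 15.5 on the right of QC, F = C + 15.5·(0.3987, 0.9171) = (4.672, 42.80). Then |UF| = |F − U| = 43.06.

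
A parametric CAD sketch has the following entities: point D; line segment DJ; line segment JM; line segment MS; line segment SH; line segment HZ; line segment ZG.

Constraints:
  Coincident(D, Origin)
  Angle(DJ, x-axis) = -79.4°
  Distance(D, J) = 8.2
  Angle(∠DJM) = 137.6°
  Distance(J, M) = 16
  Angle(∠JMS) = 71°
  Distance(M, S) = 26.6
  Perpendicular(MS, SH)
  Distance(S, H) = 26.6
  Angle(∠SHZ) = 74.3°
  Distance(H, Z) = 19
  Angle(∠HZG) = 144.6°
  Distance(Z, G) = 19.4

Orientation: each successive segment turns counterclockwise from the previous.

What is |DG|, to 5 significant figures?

20.645

D is at the origin; DJ runs at -79.4° with length 8.2, so J = (1.5084, -8.0601). ∠DJM = 137.6° gives JM at -37.000° from the x-axis; with |JM| = 16.0, M = (14.287, -17.689). ∠JMS = 71.0° gives MS at 72.000° from the x-axis; with |MS| = 26.6, S = (22.506, 7.6090). MS is perpendicular to SH, so SH runs at 162.00°; with |SH| = 26.6, H = (-2.7917, 15.829). ∠SHZ = 74.3° gives HZ at -92.300° from the x-axis; with |HZ| = 19.0, Z = (-3.5542, -3.1558). ∠HZG = 144.6° gives ZG at -56.900° from the x-axis; with |ZG| = 19.4, G = (7.0402, -19.408). Then |DG| = |G − D| = 20.645.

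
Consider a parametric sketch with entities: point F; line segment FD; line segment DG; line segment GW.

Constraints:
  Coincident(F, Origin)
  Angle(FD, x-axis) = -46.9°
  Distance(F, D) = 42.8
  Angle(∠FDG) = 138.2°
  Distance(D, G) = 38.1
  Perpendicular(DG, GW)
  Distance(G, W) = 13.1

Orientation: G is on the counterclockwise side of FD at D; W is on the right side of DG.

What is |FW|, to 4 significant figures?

81.45

F is at the origin; FD runs at -46.9° with length 42.8, so D = 42.8·(cos -46.9°, sin -46.9°) = (29.24, -31.25). ∠FDG = 138.2°, so DG runs at -46.9° + (180° − 138.2°) = -5.100° from the x-axis; with |DG| = 38.1, G = D + 38.1·(cos -5.100°, sin -5.100°) = (67.19, -34.64). DG ⟂ GW; with |GW| = 13.1 on the right of DG, W = G + 13.1·(-0.08889, -0.9960) = (66.03, -47.69). Then |FW| = |W − F| = 81.45.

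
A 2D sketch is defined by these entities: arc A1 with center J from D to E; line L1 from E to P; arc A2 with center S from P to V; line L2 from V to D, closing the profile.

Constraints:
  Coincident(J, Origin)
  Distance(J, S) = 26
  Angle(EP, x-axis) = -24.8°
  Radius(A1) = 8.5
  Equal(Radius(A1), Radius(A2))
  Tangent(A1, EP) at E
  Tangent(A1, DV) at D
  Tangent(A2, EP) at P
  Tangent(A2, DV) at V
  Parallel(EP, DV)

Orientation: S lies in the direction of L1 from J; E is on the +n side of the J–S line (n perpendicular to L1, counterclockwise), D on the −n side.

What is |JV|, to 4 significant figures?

27.35

The slot axis is L1's direction at -24.8°, so u = (cos -24.8°, sin -24.8°) = (0.9078, -0.4195) and n = (−sin -24.8°, cos -24.8°) = (0.4195, 0.9078). J is at the origin and S lies 26.0 along u from J, so S = 26.0·u = (23.60, -10.91). Tangency of A1 to both parallel lines with radius 8.5 puts E and D at J ± 8.5·n: E = (3.565, 7.716), D = (-3.565, -7.716). Equal radii place P and V the same way about S: P = S + 8.5·n = (27.17, -3.190), V = S − 8.5·n = (20.04, -18.62). Then |JV| = |V − J| = 27.35.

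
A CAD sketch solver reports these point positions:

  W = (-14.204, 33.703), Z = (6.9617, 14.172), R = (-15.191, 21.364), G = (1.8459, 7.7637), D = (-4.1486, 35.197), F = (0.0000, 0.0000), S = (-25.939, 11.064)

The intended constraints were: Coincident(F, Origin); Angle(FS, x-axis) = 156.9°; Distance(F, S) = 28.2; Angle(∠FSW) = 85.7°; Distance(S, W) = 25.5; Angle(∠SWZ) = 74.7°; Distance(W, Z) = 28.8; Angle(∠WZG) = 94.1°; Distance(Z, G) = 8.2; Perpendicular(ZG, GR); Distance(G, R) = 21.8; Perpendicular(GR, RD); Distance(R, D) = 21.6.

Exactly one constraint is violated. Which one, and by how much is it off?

Distance(R, D) = 21.6 — off by 3.90.

F = (0.00, 0.00) ✓; FS at 156.9° ✓; |FS| = 28.20 ✓; ∠FSW = 85.70° ✓; |SW| = 25.50 ✓; ∠SWZ = 74.70° ✓; |WZ| = 28.80 ✓; ∠WZG = 94.10° ✓; |ZG| = 8.200 ✓; ∠(ZG, GR) = 90.00° ✓; |GR| = 21.80 ✓; ∠(GR, RD) = 90.00° ✓; |RD| = 17.70 ✗.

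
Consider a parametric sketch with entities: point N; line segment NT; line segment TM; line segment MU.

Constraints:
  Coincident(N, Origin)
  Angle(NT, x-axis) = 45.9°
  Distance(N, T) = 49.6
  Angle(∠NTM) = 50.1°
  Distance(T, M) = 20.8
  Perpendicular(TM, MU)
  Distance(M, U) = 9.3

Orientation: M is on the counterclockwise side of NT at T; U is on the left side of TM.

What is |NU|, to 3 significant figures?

30.8

∠NTM = 50.1°, so TM runs at 45.9° + (180° − 50.1°) = 176° from the x-axis; with |TM| = 20.8, M = T + 20.8·(cos 176°, sin 176°) = (13.8, 37.1). TM ⟂ MU; with |MU| = 9.3 on the left of TM, U = M + 9.3·(-0.0732, -0.997) = (13.1, 27.9). Then |NU| = |U − N| = 30.8.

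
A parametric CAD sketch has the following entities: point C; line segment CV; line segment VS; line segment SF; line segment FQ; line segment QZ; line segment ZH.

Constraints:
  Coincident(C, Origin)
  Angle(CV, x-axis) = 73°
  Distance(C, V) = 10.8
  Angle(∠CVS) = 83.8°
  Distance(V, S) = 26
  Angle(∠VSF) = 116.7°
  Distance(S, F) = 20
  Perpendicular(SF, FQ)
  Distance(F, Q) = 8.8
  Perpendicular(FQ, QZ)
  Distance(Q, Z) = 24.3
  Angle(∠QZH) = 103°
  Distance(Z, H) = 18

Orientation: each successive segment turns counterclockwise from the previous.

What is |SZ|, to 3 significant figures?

9.79

SF is perpendicular to FQ, so FQ runs at -37.5°; with |FQ| = 8.8, Q = (-27.6, -6.02). FQ is perpendicular to QZ, so QZ runs at 52.5°; with |QZ| = 24.3, Z = (-12.8, 13.3). Then |SZ| = |Z − S| = 9.79.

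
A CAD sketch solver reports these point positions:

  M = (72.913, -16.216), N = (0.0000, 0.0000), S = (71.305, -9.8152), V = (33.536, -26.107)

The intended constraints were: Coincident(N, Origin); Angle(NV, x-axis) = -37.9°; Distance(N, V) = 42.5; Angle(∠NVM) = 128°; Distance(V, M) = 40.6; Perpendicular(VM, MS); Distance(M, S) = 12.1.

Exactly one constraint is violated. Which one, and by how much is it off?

Distance(M, S) = 12.1 — off by 5.50.

N = (0.00, 0.00) ✓; NV at -37.90° ✓; |NV| = 42.50 ✓; ∠NVM = 128.0° ✓; |VM| = 40.60 ✓; ∠(VM, MS) = 90.00° ✓; |MS| = 6.600 ✗.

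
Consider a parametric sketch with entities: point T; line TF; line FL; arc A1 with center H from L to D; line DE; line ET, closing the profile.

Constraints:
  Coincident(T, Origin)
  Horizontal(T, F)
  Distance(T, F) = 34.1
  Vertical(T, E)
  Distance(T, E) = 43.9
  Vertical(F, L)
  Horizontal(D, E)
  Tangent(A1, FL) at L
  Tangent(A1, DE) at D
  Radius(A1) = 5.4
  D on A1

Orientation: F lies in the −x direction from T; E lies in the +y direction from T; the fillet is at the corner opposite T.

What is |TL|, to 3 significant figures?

51.4

T is at the origin; T and F share the same y with |TF| = 34.1 and F on the −x side, so F = (-34.1, 0.00). T and E share the same x with |TE| = 43.9 and E on the +y side, so E = (0.00, 43.9). The virtual corner opposite T is at (-34.1, 43.9). Since A1 is tangent to FL there, HL ⟂ FL and A1 meets DE tangentially, so HD is at right angles to DE, with radius 5.4, so the center H sits 5.4 in from both sides at H = (-28.7, 38.5). That places the tangent points at L = (-34.1, 38.5) on FL and D = (-28.7, 43.9) on DE. Then |TL| = |L − T| = 51.4.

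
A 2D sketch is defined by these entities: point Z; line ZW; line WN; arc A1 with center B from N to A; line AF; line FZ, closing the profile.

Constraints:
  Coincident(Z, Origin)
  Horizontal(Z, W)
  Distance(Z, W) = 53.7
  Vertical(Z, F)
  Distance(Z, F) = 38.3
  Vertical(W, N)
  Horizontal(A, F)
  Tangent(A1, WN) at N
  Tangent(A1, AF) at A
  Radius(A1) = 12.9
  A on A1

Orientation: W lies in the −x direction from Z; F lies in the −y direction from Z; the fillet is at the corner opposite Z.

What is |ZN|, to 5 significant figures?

59.404

Z is at the origin; Z and W share the same y with |ZW| = 53.7 and W on the −x side, so W = (-53.700, 0.0000). Z and F share the same x with |ZF| = 38.3 and F on the −y side, so F = (0.0000, -38.300). The virtual corner opposite Z is at (-53.700, -38.300). Since A1 is tangent to WN there, BN ⟂ WN and A1 meets AF tangentially, so BA is at right angles to AF, with radius 12.9, so the center B sits 12.9 in from both sides at B = (-40.800, -25.400). That places the tangent points at N = (-53.700, -25.400) on WN and A = (-40.800, -38.300) on AF. Then |ZN| = |N − Z| = 59.404.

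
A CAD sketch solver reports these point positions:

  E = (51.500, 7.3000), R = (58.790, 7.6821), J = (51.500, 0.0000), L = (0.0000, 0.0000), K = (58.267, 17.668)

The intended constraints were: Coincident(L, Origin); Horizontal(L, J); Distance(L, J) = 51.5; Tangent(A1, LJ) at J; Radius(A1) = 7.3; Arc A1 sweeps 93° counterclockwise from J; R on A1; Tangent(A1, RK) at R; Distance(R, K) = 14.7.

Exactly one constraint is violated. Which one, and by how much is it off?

Distance(R, K) = 14.7 — off by 4.70.

L = (0.00, 0.00) ✓; L.y = 0.00, J.y = 0.00 ✓; |LJ| = 51.50 ✓; ∠(EJ, JL) = 90.00° ✓; |EJ| = 7.300 ✓; bearing(E→R) − bearing(E→J) = 93.00° ✓; |ER| = 7.300 ✓; ∠(ER, RK) = 90.00° ✓; |RK| = 10.00 ✗.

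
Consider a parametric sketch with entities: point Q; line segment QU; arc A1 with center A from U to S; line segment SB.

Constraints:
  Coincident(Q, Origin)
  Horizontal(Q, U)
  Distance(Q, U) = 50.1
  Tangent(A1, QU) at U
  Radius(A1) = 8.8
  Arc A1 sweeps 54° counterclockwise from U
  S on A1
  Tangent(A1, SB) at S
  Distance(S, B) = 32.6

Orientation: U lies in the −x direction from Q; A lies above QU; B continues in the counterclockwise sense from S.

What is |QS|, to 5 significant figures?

43.133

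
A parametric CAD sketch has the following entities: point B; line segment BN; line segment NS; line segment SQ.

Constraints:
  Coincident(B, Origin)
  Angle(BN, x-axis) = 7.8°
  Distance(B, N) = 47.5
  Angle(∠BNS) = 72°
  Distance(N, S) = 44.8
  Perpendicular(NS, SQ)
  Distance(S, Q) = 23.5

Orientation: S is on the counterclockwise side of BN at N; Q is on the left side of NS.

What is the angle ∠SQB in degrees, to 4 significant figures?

125.7°

B is at the origin; BN runs at 7.8° with length 47.5, so N = 47.5·(cos 7.8°, sin 7.8°) = (47.06, 6.446). ∠BNS = 72.0°, so NS runs at 7.8° + (180° − 72.0°) = 115.8° from the x-axis; with |NS| = 44.8, S = N + 44.8·(cos 115.8°, sin 115.8°) = (27.56, 46.78). NS ⟂ SQ; with |SQ| = 23.5 on the left of NS, Q = S + 23.5·(-0.9003, -0.4352) = (6.405, 36.55). Then cos ∠SQB = QS·QB / (|QS||QB|), giving 125.7°.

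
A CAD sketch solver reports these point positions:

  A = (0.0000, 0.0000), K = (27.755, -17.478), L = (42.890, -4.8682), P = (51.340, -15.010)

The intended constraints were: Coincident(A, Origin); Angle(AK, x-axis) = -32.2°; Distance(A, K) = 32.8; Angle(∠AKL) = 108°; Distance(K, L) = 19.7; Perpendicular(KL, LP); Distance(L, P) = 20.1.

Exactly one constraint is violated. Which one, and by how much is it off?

Distance(L, P) = 20.1 — off by 6.90.

A = (0.00, 0.00) ✓; AK at -32.20° ✓; |AK| = 32.80 ✓; ∠AKL = 108.0° ✓; |KL| = 19.70 ✓; ∠(KL, LP) = 90.00° ✓; |LP| = 13.20 ✗.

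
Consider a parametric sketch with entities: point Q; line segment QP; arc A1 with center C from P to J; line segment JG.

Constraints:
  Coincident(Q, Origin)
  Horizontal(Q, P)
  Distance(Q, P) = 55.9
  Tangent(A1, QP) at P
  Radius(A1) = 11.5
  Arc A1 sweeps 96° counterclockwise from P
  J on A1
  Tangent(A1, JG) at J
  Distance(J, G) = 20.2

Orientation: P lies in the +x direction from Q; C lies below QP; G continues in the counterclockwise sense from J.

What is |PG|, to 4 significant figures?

34.09

Q is at the origin; QP is horizontal with |QP| = 55.9 and P on the +x side, so P = (55.90, 0.000). The tangent condition forces CP to be normal to QP, so C = P + (0, -11.5) = (55.90, -11.50). On A1, P sits at bearing 90° from C; a 96° counterclockwise sweep puts J at bearing 186°, so J = C + 11.5·(cos 186°, sin 186°) = (44.46, -12.70). Since A1 is tangent to JG there, CJ ⟂ JG, so JG runs along (−sin 186°, cos 186°); with |JG| = 20.2, G = (46.57, -32.79). Then |PG| = |G − P| = 34.09.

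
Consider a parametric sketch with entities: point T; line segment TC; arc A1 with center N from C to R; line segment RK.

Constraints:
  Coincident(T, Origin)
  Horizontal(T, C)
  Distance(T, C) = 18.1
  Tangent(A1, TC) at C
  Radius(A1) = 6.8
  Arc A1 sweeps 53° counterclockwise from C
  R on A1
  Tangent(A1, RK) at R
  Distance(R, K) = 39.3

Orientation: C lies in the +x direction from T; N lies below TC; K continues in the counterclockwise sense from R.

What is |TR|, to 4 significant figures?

12.96

T is at the origin; T and C share the same y with |TC| = 18.1 and C on the +x side, so C = (18.10, 0.000). Tangency of A1 to TC means the radius NC is perpendicular to TC, so N = C + (0, -6.8) = (18.10, -6.800). On A1, C sits at bearing 90° from N; a 53° counterclockwise sweep puts R at bearing 143°, so R = N + 6.8·(cos 143°, sin 143°) = (12.67, -2.708). Then |TR| = |R − T| = 12.96.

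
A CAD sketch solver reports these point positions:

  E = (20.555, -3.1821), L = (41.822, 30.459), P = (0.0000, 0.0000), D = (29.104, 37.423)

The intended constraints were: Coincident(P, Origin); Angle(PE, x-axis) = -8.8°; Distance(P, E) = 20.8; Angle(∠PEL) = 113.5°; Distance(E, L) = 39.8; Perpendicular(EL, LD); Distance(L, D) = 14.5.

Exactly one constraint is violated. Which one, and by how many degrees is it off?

Perpendicular(EL, LD) — off by 3.60°.

P = (0.00, 0.00) ✓; PE at -8.800° ✓; |PE| = 20.80 ✓; ∠PEL = 113.5° ✓; |EL| = 39.80 ✓; ∠(EL, LD) = 93.60° ✗; |LD| = 14.50 ✓.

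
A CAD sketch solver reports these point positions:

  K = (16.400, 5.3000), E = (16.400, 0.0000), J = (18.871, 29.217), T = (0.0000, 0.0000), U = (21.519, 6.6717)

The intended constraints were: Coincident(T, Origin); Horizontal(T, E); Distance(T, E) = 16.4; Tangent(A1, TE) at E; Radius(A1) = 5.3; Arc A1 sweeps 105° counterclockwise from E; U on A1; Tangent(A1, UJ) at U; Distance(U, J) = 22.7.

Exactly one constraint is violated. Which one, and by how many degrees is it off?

Tangent(A1, UJ) at U — off by 8.30°.

T = (0.00, 0.00) ✓; T.y = 0.00, E.y = 0.00 ✓; |TE| = 16.40 ✓; ∠(KE, ET) = 90.00° ✓; |KE| = 5.300 ✓; bearing(K→U) − bearing(K→E) = 105.0° ✓; |KU| = 5.300 ✓; ∠(KU, UJ) = 98.30° ✗; |UJ| = 22.70 ✓.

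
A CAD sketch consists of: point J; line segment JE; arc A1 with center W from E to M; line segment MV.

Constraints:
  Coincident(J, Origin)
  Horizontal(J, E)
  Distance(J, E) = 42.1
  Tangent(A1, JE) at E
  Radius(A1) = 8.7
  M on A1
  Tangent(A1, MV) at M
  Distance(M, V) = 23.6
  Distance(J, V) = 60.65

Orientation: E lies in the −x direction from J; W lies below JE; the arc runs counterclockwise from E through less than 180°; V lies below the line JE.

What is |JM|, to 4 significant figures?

51.49

J is at the origin; JE is horizontal with |JE| = 42.1 and E on the −x side, so E = (-42.10, 0.000). The tangent condition forces WE to be normal to JE, so W = E + (0, -8.7) = (-42.10, -8.700). Since WM ⟂ MV (tangency), |WV| = √(8.7² + 23.6²) = 25.15 regardless of where M sits on A1. So V lies on both circle(J, 60.65) and circle(W, 25.15); the below-JE intersection is V = (-51.50, -32.03). M is the foot of the tangent from V: M = (-50.80, -8.439).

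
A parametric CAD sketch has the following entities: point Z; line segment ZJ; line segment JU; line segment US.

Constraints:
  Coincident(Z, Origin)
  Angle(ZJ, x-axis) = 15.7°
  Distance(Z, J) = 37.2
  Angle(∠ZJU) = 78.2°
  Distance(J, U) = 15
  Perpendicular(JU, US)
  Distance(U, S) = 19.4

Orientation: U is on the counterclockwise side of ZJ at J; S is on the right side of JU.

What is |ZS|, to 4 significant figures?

56.30

Z is at the origin; ZJ runs at 15.7° with length 37.2, so J = 37.2·(cos 15.7°, sin 15.7°) = (35.81, 10.07). ∠ZJU = 78.2°, so JU runs at 15.7° + (180° − 78.2°) = 117.5° from the x-axis; with |JU| = 15.0, U = J + 15.0·(cos 117.5°, sin 117.5°) = (28.89, 23.37). JU is perpendicular to US; with |US| = 19.4 on the right of JU, S = U + 19.4·(0.8870, 0.4617) = (46.09, 32.33). Then |ZS| = |S − Z| = 56.30.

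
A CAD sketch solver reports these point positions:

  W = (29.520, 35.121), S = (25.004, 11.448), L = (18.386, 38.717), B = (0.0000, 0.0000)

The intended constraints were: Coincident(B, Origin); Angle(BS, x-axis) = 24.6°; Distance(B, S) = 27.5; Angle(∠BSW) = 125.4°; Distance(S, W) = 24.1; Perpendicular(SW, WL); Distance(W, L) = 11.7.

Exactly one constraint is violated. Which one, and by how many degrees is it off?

Perpendicular(SW, WL) — off by 7.10°.

B = (0.00, 0.00) ✓; BS at 24.60° ✓; |BS| = 27.50 ✓; ∠BSW = 125.4° ✓; |SW| = 24.10 ✓; ∠(SW, WL) = 82.90° ✗; |WL| = 11.70 ✓.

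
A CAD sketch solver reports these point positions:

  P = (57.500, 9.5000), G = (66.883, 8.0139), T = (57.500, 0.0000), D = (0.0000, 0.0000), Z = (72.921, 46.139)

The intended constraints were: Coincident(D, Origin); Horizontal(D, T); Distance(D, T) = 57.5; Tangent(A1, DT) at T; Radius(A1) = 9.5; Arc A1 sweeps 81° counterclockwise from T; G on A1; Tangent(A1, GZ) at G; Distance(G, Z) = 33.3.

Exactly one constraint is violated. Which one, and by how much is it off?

Distance(G, Z) = 33.3 — off by 5.30.

D = (0.00, 0.00) ✓; D.y = 0.00, T.y = 0.00 ✓; |DT| = 57.50 ✓; ∠(PT, TD) = 90.00° ✓; |PT| = 9.500 ✓; bearing(P→G) − bearing(P→T) = 81.00° ✓; |PG| = 9.500 ✓; ∠(PG, GZ) = 90.00° ✓; |GZ| = 38.60 ✗.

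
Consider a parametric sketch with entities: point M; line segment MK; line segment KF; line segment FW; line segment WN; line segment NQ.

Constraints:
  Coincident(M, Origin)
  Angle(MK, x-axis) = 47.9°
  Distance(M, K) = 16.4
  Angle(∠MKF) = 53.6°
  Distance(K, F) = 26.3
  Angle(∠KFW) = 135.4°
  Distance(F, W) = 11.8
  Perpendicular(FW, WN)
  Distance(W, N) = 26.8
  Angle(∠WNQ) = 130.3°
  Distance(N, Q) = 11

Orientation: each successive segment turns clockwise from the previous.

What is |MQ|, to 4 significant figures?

14.19

M is at the origin; MK runs at 47.9° with length 16.4, so K = (10.99, 12.17). ∠MKF = 53.6° gives KF at -78.50° from the x-axis; with |KF| = 26.3, F = (16.24, -13.60). ∠KFW = 135.4° gives FW at -123.1° from the x-axis; with |FW| = 11.8, W = (9.794, -23.49). The perpendicularity gives WN at right angles to FW, so WN runs at 146.9°; with |WN| = 26.8, N = (-12.66, -8.853). ∠WNQ = 130.3° gives NQ at 97.20° from the x-axis; with |NQ| = 11.0, Q = (-14.04, 2.060). Then |MQ| = |Q − M| = 14.19.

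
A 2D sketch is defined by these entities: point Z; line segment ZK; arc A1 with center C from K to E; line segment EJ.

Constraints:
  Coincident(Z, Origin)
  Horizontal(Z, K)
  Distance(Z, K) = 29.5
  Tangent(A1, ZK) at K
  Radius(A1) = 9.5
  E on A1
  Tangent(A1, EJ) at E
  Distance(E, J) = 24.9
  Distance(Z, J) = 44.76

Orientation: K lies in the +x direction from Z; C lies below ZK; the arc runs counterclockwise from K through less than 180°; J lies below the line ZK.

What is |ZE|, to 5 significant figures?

23.540

Z is at the origin; Z and K share the same y with |ZK| = 29.5 and K on the +x side, so K = (29.500, 0.0000). The tangent condition forces CK to be normal to ZK, so C = K + (0, -9.5) = (29.500, -9.5000). Since CE ⟂ EJ (tangency), |CJ| = √(9.5² + 24.9²) = 26.651 regardless of where E sits on A1. So J lies on both circle(Z, 44.76) and circle(C, 26.651); the below-ZK intersection is J = (26.607, -35.993). E is the foot of the tangent from J: E = (20.309, -11.903).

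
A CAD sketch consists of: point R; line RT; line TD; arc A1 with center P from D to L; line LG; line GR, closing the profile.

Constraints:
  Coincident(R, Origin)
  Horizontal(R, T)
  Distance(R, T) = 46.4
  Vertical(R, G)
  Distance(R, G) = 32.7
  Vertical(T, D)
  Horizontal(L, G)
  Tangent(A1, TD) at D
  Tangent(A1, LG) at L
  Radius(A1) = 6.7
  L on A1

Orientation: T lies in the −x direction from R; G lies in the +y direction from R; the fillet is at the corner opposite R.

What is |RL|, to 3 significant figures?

51.4

R is at the origin; R and T share the same y with |RT| = 46.4 and T on the −x side, so T = (-46.4, 0.00). RG is vertical with |RG| = 32.7 and G on the +y side, so G = (0.00, 32.7). The virtual corner opposite R is at (-46.4, 32.7). A1 meets TD tangentially, so PD is at right angles to TD and A1 meets LG tangentially, so PL is at right angles to LG, with radius 6.7, so the center P sits 6.7 in from both sides at P = (-39.7, 26.0). That places the tangent points at D = (-46.4, 26.0) on TD and L = (-39.7, 32.7) on LG. Then |RL| = |L − R| = 51.4.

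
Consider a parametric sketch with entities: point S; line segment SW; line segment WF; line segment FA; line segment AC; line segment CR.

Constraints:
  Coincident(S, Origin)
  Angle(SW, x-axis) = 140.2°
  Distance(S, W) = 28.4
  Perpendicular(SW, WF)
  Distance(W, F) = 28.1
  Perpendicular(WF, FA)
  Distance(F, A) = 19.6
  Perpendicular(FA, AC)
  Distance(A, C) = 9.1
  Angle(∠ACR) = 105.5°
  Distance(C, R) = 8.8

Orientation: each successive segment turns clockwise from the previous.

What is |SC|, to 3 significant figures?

20.9

S is at the origin; SW runs at 140.2° with length 28.4, so W = (-21.8, 18.2). SW is perpendicular to WF, so WF runs at 50.2°; with |WF| = 28.1, F = (-3.83, 39.8). The perpendicularity gives FA at right angles to WF, so FA runs at -39.8°; with |FA| = 19.6, A = (11.2, 27.2). FA is perpendicular to AC, so AC runs at -130°; with |AC| = 9.1, C = (5.40, 20.2). Then |SC| = |C − S| = 20.9.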